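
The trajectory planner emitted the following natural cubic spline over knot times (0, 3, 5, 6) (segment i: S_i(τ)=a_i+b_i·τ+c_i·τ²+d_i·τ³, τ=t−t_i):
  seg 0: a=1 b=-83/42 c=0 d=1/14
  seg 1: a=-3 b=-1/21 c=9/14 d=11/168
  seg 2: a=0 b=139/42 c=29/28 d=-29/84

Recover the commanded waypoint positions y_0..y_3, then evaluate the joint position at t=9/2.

y_0 = S_0(0) = a_0 = 1
y_1 = S_1(0) = a_1 = -3
y_2 = S_2(0) = a_2 = 0
y_3 = S_2(1) = 4
t_q=9/2 is in segment 1 (τ=3/2); S_1(τ)=-629/448

y_0=1 y_1=-3 y_2=0 y_3=4
S(9/2) = -629/448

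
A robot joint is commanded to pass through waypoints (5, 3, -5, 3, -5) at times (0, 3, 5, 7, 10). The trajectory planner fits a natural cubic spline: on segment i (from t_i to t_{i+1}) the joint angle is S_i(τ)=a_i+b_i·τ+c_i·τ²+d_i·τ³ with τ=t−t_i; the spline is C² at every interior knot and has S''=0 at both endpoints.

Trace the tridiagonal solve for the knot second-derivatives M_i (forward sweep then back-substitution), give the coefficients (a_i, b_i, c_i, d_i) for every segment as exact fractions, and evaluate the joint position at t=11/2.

Δ: Δ0=-2/3, Δ1=-4, Δ2=4, Δ3=-8/3
row 1: diag=10, rhs=-20; c'=1/5, d'=-2
row 2: denom=8−2·1/5=38/5; d'=(48−2·-2)/(38/5)=130/19
row 3: denom=10−2·5/19=180/19; d'=(-40−2·130/19)/(180/19)=-17/3
back: M3=-17/3
back: M2=130/19−5/19·-17/3=25/3
back: M1=-2−1/5·25/3=-11/3
M: M0=0, M1=-11/3, M2=25/3, M3=-17/3, M4=0
seg 0: a=5, c=M0/2=0, d=(M1−M0)/(6·3)=-11/54, b=Δ0−h0·(2M0+M1)/6=7/6
seg 1: a=3, c=M1/2=-11/6, d=(M2−M1)/(6·2)=1, b=Δ1−h1·(2M1+M2)/6=-13/3
seg 2: a=-5, c=M2/2=25/6, d=(M3−M2)/(6·2)=-7/6, b=Δ2−h2·(2M2+M3)/6=1/3
seg 3: a=3, c=M3/2=-17/6, d=(M4−M3)/(6·3)=17/54, b=Δ3−h3·(2M3+M4)/6=3
t_q=11/2 → seg 2, τ=1/2; S=-5+1/3·τ+25/6·τ²+-7/6·τ³=-63/16

  seg 0: a=5 b=7/6 c=0 d=-11/54
  seg 1: a=3 b=-13/3 c=-11/6 d=1
  seg 2: a=-5 b=1/3 c=25/6 d=-7/6
  seg 3: a=3 b=3 c=-17/6 d=17/54
S(11/2) = -63/16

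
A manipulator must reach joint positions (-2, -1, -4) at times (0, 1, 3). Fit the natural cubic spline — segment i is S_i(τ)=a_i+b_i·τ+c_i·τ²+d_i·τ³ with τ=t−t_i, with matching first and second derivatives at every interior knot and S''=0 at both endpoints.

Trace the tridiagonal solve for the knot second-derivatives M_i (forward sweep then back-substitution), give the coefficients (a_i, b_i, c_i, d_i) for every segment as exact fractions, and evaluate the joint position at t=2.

Δ: Δ0=1, Δ1=-3/2
row 1: diag=6, rhs=-15; c'=1/3, d'=-5/2
back: M1=-5/2
M: M0=0, M1=-5/2, M2=0
seg 0: a=-2, c=M0/2=0, d=(M1−M0)/(6·1)=-5/12, b=Δ0−h0·(2M0+M1)/6=17/12
seg 1: a=-1, c=M1/2=-5/4, d=(M2−M1)/(6·2)=5/24, b=Δ1−h1·(2M1+M2)/6=1/6
t_q=2 → seg 1, τ=1; S=-1+1/6·τ+-5/4·τ²+5/24·τ³=-15/8

  seg 0: a=-2 b=17/12 c=0 d=-5/12
  seg 1: a=-1 b=1/6 c=-5/4 d=5/24
S(2) = -15/8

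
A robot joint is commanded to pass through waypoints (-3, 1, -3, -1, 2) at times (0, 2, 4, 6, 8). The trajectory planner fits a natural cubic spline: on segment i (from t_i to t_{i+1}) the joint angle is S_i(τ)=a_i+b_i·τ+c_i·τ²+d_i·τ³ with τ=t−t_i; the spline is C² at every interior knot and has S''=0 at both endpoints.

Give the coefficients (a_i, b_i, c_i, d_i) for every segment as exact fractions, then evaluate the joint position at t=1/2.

  seg 0: a=-3 b=367/112 c=0 d=-143/448
  seg 1: a=1 b=-31/56 c=-429/224 d=267/448
  seg 2: a=-3 b=-17/16 c=93/56 d=-141/448
  seg 3: a=-1 b=101/56 c=-51/224 d=17/448
S(1/2) = -5023/3584

Δ: Δ0=2, Δ1=-2, Δ2=1, Δ3=3/2
row 1: diag=8, rhs=-24; c'=1/4, d'=-3
row 2: denom=8−2·1/4=15/2; d'=(18−2·-3)/(15/2)=16/5
row 3: denom=8−2·4/15=112/15; d'=(3−2·16/5)/(112/15)=-51/112
back: M3=-51/112
back: M2=16/5−4/15·-51/112=93/28
back: M1=-3−1/4·93/28=-429/112
M: M0=0, M1=-429/112, M2=93/28, M3=-51/112, M4=0
seg 0: a=-3, c=M0/2=0, d=(M1−M0)/(6·2)=-143/448, b=Δ0−h0·(2M0+M1)/6=367/112
seg 1: a=1, c=M1/2=-429/224, d=(M2−M1)/(6·2)=267/448, b=Δ1−h1·(2M1+M2)/6=-31/56
seg 2: a=-3, c=M2/2=93/56, d=(M3−M2)/(6·2)=-141/448, b=Δ2−h2·(2M2+M3)/6=-17/16
seg 3: a=-1, c=M3/2=-51/224, d=(M4−M3)/(6·2)=17/448, b=Δ3−h3·(2M3+M4)/6=101/56
t_q=1/2 → seg 0, τ=1/2; S=-3+367/112·τ+0·τ²+-143/448·τ³=-5023/3584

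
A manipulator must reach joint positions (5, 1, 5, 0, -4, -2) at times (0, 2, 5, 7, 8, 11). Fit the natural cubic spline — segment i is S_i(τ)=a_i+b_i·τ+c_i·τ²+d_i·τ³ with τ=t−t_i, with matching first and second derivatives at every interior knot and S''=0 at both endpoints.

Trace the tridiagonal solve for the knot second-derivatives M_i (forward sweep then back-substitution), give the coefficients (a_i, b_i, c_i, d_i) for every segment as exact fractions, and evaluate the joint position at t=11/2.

Δ: Δ0=-2, Δ1=4/3, Δ2=-5/2, Δ3=-4, Δ4=2/3
row 1: diag=10, rhs=20; c'=3/10, d'=2
row 2: denom=10−3·3/10=91/10; d'=(-23−3·2)/(91/10)=-290/91
row 3: denom=6−2·20/91=506/91; d'=(-9−2·-290/91)/(506/91)=-239/506
row 4: denom=8−1·91/506=3957/506; d'=(28−1·-239/506)/(3957/506)=14407/3957
back: M4=14407/3957
back: M3=-239/506−91/506·14407/3957=-4460/3957
back: M2=-290/91−20/91·-4460/3957=-11630/3957
back: M1=2−3/10·-11630/3957=3801/1319
M: M0=0, M1=3801/1319, M2=-11630/3957, M3=-4460/3957, M4=14407/3957, M5=0
seg 0: a=5, c=M0/2=0, d=(M1−M0)/(6·2)=1267/5276, b=Δ0−h0·(2M0+M1)/6=-3905/1319
seg 1: a=1, c=M1/2=3801/2638, d=(M2−M1)/(6·3)=-23033/71226, b=Δ1−h1·(2M1+M2)/6=-104/1319
seg 2: a=5, c=M2/2=-5815/3957, d=(M3−M2)/(6·2)=1195/7914, b=Δ2−h2·(2M2+M3)/6=-435/2638
seg 3: a=0, c=M3/2=-2230/3957, d=(M4−M3)/(6·1)=6289/7914, b=Δ3−h3·(2M3+M4)/6=-33485/7914
seg 4: a=-4, c=M4/2=14407/7914, d=(M5−M4)/(6·3)=-14407/71226, b=Δ4−h4·(2M4+M5)/6=-3923/1319
t_q=11/2 → seg 2, τ=1/2; S=5+-435/2638·τ+-5815/3957·τ²+1195/7914·τ³=96425/21104

  seg 0: a=5 b=-3905/1319 c=0 d=1267/5276
  seg 1: a=1 b=-104/1319 c=3801/2638 d=-23033/71226
  seg 2: a=5 b=-435/2638 c=-5815/3957 d=1195/7914
  seg 3: a=0 b=-33485/7914 c=-2230/3957 d=6289/7914
  seg 4: a=-4 b=-3923/1319 c=14407/7914 d=-14407/71226
S(11/2) = 96425/21104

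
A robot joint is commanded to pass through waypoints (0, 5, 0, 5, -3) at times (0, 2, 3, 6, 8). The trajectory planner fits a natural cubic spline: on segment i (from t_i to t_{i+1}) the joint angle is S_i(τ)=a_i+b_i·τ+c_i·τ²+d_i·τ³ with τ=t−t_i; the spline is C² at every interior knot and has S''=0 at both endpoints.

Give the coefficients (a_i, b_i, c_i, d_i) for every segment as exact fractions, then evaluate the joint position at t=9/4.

  seg 0: a=0 b=6817/1248 c=0 d=-3697/4992
  seg 1: a=5 b=-2137/624 c=-3697/832 d=7159/2496
  seg 2: a=0 b=-9253/2496 c=1731/416 d=-455/576
  seg 3: a=5 b=-43/624 c=-2453/832 d=2453/4992
S(9/4) = 208249/53248

Δ: Δ0=5/2, Δ1=-5, Δ2=5/3, Δ3=-4
row 1: diag=6, rhs=-45; c'=1/6, d'=-15/2
row 2: denom=8−1·1/6=47/6; d'=(40−1·-15/2)/(47/6)=285/47
row 3: denom=10−3·18/47=416/47; d'=(-34−3·285/47)/(416/47)=-2453/416
back: M3=-2453/416
back: M2=285/47−18/47·-2453/416=1731/208
back: M1=-15/2−1/6·1731/208=-3697/416
M: M0=0, M1=-3697/416, M2=1731/208, M3=-2453/416, M4=0
seg 0: a=0, c=M0/2=0, d=(M1−M0)/(6·2)=-3697/4992, b=Δ0−h0·(2M0+M1)/6=6817/1248
seg 1: a=5, c=M1/2=-3697/832, d=(M2−M1)/(6·1)=7159/2496, b=Δ1−h1·(2M1+M2)/6=-2137/624
seg 2: a=0, c=M2/2=1731/416, d=(M3−M2)/(6·3)=-455/576, b=Δ2−h2·(2M2+M3)/6=-9253/2496
seg 3: a=5, c=M3/2=-2453/832, d=(M4−M3)/(6·2)=2453/4992, b=Δ3−h3·(2M3+M4)/6=-43/624
t_q=9/4 → seg 1, τ=1/4; S=5+-2137/624·τ+-3697/832·τ²+7159/2496·τ³=208249/53248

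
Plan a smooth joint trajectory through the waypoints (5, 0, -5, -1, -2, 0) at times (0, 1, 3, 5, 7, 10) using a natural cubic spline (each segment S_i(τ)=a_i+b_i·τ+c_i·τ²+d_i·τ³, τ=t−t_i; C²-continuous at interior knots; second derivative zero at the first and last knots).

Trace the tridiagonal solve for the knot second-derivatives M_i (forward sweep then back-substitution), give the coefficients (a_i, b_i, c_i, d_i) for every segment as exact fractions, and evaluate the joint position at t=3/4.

Δ: Δ0=-5, Δ1=-5/2, Δ2=2, Δ3=-1/2, Δ4=2/3
row 1: diag=6, rhs=15; c'=1/3, d'=5/2
row 2: denom=8−2·1/3=22/3; d'=(27−2·5/2)/(22/3)=3
row 3: denom=8−2·3/11=82/11; d'=(-15−2·3)/(82/11)=-231/82
row 4: denom=10−2·11/41=388/41; d'=(7−2·-231/82)/(388/41)=259/194
back: M4=259/194
back: M3=-231/82−11/41·259/194=-308/97
back: M2=3−3/11·-308/97=375/97
back: M1=5/2−1/3·375/97=235/194
M: M0=0, M1=235/194, M2=375/97, M3=-308/97, M4=259/194, M5=0
seg 0: a=5, c=M0/2=0, d=(M1−M0)/(6·1)=235/1164, b=Δ0−h0·(2M0+M1)/6=-6055/1164
seg 1: a=0, c=M1/2=235/388, d=(M2−M1)/(6·2)=515/2328, b=Δ1−h1·(2M1+M2)/6=-2675/582
seg 2: a=-5, c=M2/2=375/194, d=(M3−M2)/(6·2)=-683/1164, b=Δ2−h2·(2M2+M3)/6=140/291
seg 3: a=-1, c=M3/2=-154/97, d=(M4−M3)/(6·2)=875/2328, b=Δ3−h3·(2M3+M4)/6=341/291
seg 4: a=-2, c=M4/2=259/388, d=(M5−M4)/(6·3)=-259/3492, b=Δ4−h4·(2M4+M5)/6=-389/582
t_q=3/4 → seg 0, τ=3/4; S=5+-6055/1164·τ+0·τ²+235/1164·τ³=29395/24832

  seg 0: a=5 b=-6055/1164 c=0 d=235/1164
  seg 1: a=0 b=-2675/582 c=235/388 d=515/2328
  seg 2: a=-5 b=140/291 c=375/194 d=-683/1164
  seg 3: a=-1 b=341/291 c=-154/97 d=875/2328
  seg 4: a=-2 b=-389/582 c=259/388 d=-259/3492
S(3/4) = 29395/24832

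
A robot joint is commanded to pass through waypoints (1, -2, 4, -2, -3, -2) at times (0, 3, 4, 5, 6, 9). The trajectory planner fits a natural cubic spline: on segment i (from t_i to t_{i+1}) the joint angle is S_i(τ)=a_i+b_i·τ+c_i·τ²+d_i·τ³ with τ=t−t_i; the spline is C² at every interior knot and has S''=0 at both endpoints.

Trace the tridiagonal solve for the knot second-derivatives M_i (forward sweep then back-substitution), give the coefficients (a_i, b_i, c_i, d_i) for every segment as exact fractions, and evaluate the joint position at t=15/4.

  seg 0: a=1 b=-4565/897 c=0 d=3668/8073
  seg 1: a=-2 b=6439/897 c=3668/897 d=-1575/299
  seg 2: a=4 b=-400/897 c=-10507/897 d=425/69
  seg 3: a=-2 b=-1613/299 c=6068/897 d=-2126/897
  seg 4: a=-3 b=919/897 c=-310/897 d=310/8073
S(15/4) = 66243/19136

Δ: Δ0=-1, Δ1=6, Δ2=-6, Δ3=-1, Δ4=1/3
row 1: diag=8, rhs=42; c'=1/8, d'=21/4
row 2: denom=4−1·1/8=31/8; d'=(-72−1·21/4)/(31/8)=-618/31
row 3: denom=4−1·8/31=116/31; d'=(30−1·-618/31)/(116/31)=387/29
row 4: denom=8−1·31/116=897/116; d'=(8−1·387/29)/(897/116)=-620/897
back: M4=-620/897
back: M3=387/29−31/116·-620/897=12136/897
back: M2=-618/31−8/31·12136/897=-21014/897
back: M1=21/4−1/8·-21014/897=7336/897
M: M0=0, M1=7336/897, M2=-21014/897, M3=12136/897, M4=-620/897, M5=0
seg 0: a=1, c=M0/2=0, d=(M1−M0)/(6·3)=3668/8073, b=Δ0−h0·(2M0+M1)/6=-4565/897
seg 1: a=-2, c=M1/2=3668/897, d=(M2−M1)/(6·1)=-1575/299, b=Δ1−h1·(2M1+M2)/6=6439/897
seg 2: a=4, c=M2/2=-10507/897, d=(M3−M2)/(6·1)=425/69, b=Δ2−h2·(2M2+M3)/6=-400/897
seg 3: a=-2, c=M3/2=6068/897, d=(M4−M3)/(6·1)=-2126/897, b=Δ3−h3·(2M3+M4)/6=-1613/299
seg 4: a=-3, c=M4/2=-310/897, d=(M5−M4)/(6·3)=310/8073, b=Δ4−h4·(2M4+M5)/6=919/897
t_q=15/4 → seg 1, τ=3/4; S=-2+6439/897·τ+3668/897·τ²+-1575/299·τ³=66243/19136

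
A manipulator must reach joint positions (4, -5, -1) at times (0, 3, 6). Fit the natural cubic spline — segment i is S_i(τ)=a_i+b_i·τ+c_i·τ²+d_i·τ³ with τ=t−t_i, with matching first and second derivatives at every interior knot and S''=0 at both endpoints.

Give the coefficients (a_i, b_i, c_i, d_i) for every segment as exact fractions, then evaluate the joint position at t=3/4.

Δ: Δ0=-3, Δ1=4/3
row 1: diag=12, rhs=26; c'=1/4, d'=13/6
back: M1=13/6
M: M0=0, M1=13/6, M2=0
seg 0: a=4, c=M0/2=0, d=(M1−M0)/(6·3)=13/108, b=Δ0−h0·(2M0+M1)/6=-49/12
seg 1: a=-5, c=M1/2=13/12, d=(M2−M1)/(6·3)=-13/108, b=Δ1−h1·(2M1+M2)/6=-5/6
t_q=3/4 → seg 0, τ=3/4; S=4+-49/12·τ+0·τ²+13/108·τ³=253/256

  seg 0: a=4 b=-49/12 c=0 d=13/108
  seg 1: a=-5 b=-5/6 c=13/12 d=-13/108
S(3/4) = 253/256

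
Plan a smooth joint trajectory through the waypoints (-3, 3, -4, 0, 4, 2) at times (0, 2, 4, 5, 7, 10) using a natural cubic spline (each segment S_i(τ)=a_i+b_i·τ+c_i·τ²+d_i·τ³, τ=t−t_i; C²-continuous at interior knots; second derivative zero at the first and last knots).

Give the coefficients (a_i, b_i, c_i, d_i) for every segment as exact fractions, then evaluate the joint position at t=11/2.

Δ: Δ0=3, Δ1=-7/2, Δ2=4, Δ3=2, Δ4=-2/3
row 1: diag=8, rhs=-39; c'=1/4, d'=-39/8
row 2: denom=6−2·1/4=11/2; d'=(45−2·-39/8)/(11/2)=219/22
row 3: denom=6−1·2/11=64/11; d'=(-12−1·219/22)/(64/11)=-483/128
row 4: denom=10−2·11/32=149/16; d'=(-16−2·-483/128)/(149/16)=-541/596
back: M4=-541/596
back: M3=-483/128−11/32·-541/596=-2063/596
back: M2=219/22−2/11·-2063/596=1577/149
back: M1=-39/8−1/4·1577/149=-8965/1192
M: M0=0, M1=-8965/1192, M2=1577/149, M3=-2063/596, M4=-541/596, M5=0
seg 0: a=-3, c=M0/2=0, d=(M1−M0)/(6·2)=-8965/14304, b=Δ0−h0·(2M0+M1)/6=19693/3576
seg 1: a=3, c=M1/2=-8965/2384, d=(M2−M1)/(6·2)=21581/14304, b=Δ1−h1·(2M1+M2)/6=-3601/1788
seg 2: a=-4, c=M2/2=1577/298, d=(M3−M2)/(6·1)=-8371/3576, b=Δ2−h2·(2M2+M3)/6=3751/3576
seg 3: a=0, c=M3/2=-2063/1192, d=(M4−M3)/(6·2)=761/3576, b=Δ3−h3·(2M3+M4)/6=8243/1788
seg 4: a=4, c=M4/2=-541/1192, d=(M5−M4)/(6·3)=541/10728, b=Δ4−h4·(2M4+M5)/6=431/1788
t_q=11/2 → seg 3, τ=1/2; S=0+8243/1788·τ+-2063/1192·τ²+761/3576·τ³=18109/9536

  seg 0: a=-3 b=19693/3576 c=0 d=-8965/14304
  seg 1: a=3 b=-3601/1788 c=-8965/2384 d=21581/14304
  seg 2: a=-4 b=3751/3576 c=1577/298 d=-8371/3576
  seg 3: a=0 b=8243/1788 c=-2063/1192 d=761/3576
  seg 4: a=4 b=431/1788 c=-541/1192 d=541/10728
S(11/2) = 18109/9536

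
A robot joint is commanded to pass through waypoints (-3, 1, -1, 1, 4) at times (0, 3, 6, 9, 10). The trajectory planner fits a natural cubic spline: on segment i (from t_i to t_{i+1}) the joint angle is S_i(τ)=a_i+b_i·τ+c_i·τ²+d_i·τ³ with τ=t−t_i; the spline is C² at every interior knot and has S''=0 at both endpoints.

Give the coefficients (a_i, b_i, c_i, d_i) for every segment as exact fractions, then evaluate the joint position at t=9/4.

Δ: Δ0=4/3, Δ1=-2/3, Δ2=2/3, Δ3=3
row 1: diag=12, rhs=-12; c'=1/4, d'=-1
row 2: denom=12−3·1/4=45/4; d'=(8−3·-1)/(45/4)=44/45
row 3: denom=8−3·4/15=36/5; d'=(14−3·44/45)/(36/5)=83/54
back: M3=83/54
back: M2=44/45−4/15·83/54=46/81
back: M1=-1−1/4·46/81=-185/162
M: M0=0, M1=-185/162, M2=46/81, M3=83/54, M4=0
seg 0: a=-3, c=M0/2=0, d=(M1−M0)/(6·3)=-185/2916, b=Δ0−h0·(2M0+M1)/6=617/324
seg 1: a=1, c=M1/2=-185/324, d=(M2−M1)/(6·3)=277/2916, b=Δ1−h1·(2M1+M2)/6=31/162
seg 2: a=-1, c=M2/2=23/81, d=(M3−M2)/(6·3)=157/2916, b=Δ2−h2·(2M2+M3)/6=-217/324
seg 3: a=1, c=M3/2=83/108, d=(M4−M3)/(6·1)=-83/324, b=Δ3−h3·(2M3+M4)/6=403/162
t_q=9/4 → seg 0, τ=9/4; S=-3+617/324·τ+0·τ²+-185/2916·τ³=1295/2304

  seg 0: a=-3 b=617/324 c=0 d=-185/2916
  seg 1: a=1 b=31/162 c=-185/324 d=277/2916
  seg 2: a=-1 b=-217/324 c=23/81 d=157/2916
  seg 3: a=1 b=403/162 c=83/108 d=-83/324
S(9/4) = 1295/2304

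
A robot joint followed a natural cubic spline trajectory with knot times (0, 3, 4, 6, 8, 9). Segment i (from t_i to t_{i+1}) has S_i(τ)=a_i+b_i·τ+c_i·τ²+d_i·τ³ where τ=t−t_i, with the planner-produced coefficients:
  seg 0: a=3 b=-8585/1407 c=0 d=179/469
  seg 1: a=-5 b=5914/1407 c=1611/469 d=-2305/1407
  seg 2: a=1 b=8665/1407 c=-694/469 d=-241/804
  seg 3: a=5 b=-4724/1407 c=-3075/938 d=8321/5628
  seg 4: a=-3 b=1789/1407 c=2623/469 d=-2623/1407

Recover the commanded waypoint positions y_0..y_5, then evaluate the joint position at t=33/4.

y_0=3 y_1=-5 y_2=1 y_3=5 y_4=-3 y_5=2
S(33/4) = -10127/4288

y_0 = S_0(0) = a_0 = 3
y_1 = S_1(0) = a_1 = -5
y_2 = S_2(0) = a_2 = 1
y_3 = S_3(0) = a_3 = 5
y_4 = S_4(0) = a_4 = -3
y_5 = S_4(1) = 2
t_q=33/4 is in segment 4 (τ=1/4); S_4(τ)=-10127/4288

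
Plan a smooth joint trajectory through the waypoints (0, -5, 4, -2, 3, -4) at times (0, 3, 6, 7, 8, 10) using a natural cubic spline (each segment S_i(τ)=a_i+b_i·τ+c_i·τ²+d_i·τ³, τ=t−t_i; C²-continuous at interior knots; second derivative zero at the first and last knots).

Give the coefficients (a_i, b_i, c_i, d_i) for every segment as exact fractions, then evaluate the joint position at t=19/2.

Δ: Δ0=-5/3, Δ1=3, Δ2=-6, Δ3=5, Δ4=-7/2
row 1: diag=12, rhs=28; c'=1/4, d'=7/3
row 2: denom=8−3·1/4=29/4; d'=(-54−3·7/3)/(29/4)=-244/29
row 3: denom=4−1·4/29=112/29; d'=(66−1·-244/29)/(112/29)=1079/56
row 4: denom=6−1·29/112=643/112; d'=(-51−1·1079/56)/(643/112)=-7870/643
back: M4=-7870/643
back: M3=1079/56−29/112·-7870/643=14427/643
back: M2=-244/29−4/29·14427/643=-7400/643
back: M1=7/3−1/4·-7400/643=10051/1929
M: M0=0, M1=10051/1929, M2=-7400/643, M3=14427/643, M4=-7870/643, M5=0
seg 0: a=0, c=M0/2=0, d=(M1−M0)/(6·3)=10051/34722, b=Δ0−h0·(2M0+M1)/6=-16481/3858
seg 1: a=-5, c=M1/2=10051/3858, d=(M2−M1)/(6·3)=-32251/34722, b=Δ1−h1·(2M1+M2)/6=6836/1929
seg 2: a=4, c=M2/2=-3700/643, d=(M3−M2)/(6·1)=21827/3858, b=Δ2−h2·(2M2+M3)/6=-22775/3858
seg 3: a=-2, c=M3/2=14427/1286, d=(M4−M3)/(6·1)=-22297/3858, b=Δ3−h3·(2M3+M4)/6=-847/1929
seg 4: a=3, c=M4/2=-3935/643, d=(M5−M4)/(6·2)=3935/3858, b=Δ4−h4·(2M4+M5)/6=17977/3858
t_q=19/2 → seg 4, τ=3/2; S=3+17977/3858·τ+-3935/643·τ²+3935/3858·τ³=-3473/10288

  seg 0: a=0 b=-16481/3858 c=0 d=10051/34722
  seg 1: a=-5 b=6836/1929 c=10051/3858 d=-32251/34722
  seg 2: a=4 b=-22775/3858 c=-3700/643 d=21827/3858
  seg 3: a=-2 b=-847/1929 c=14427/1286 d=-22297/3858
  seg 4: a=3 b=17977/3858 c=-3935/643 d=3935/3858
S(19/2) = -3473/10288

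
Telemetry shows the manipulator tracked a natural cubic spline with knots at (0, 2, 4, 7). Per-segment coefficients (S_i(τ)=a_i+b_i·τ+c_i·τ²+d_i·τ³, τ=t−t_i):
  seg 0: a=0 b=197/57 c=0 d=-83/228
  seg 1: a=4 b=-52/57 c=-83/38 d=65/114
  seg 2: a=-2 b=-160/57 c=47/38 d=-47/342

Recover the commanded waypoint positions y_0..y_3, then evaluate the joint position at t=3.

y_0 = S_0(0) = a_0 = 0
y_1 = S_1(0) = a_1 = 4
y_2 = S_2(0) = a_2 = -2
y_3 = S_2(3) = -3
t_q=3 is in segment 1 (τ=1); S_1(τ)=28/19

y_0=0 y_1=4 y_2=-2 y_3=-3
S(3) = 28/19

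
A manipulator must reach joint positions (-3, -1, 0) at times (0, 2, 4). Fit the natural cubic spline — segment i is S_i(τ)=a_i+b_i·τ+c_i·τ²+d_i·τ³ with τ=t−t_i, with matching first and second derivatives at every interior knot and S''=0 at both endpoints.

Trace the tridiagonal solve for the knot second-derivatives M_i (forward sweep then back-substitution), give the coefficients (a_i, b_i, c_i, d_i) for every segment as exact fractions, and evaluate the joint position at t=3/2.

  seg 0: a=-3 b=9/8 c=0 d=-1/32
  seg 1: a=-1 b=3/4 c=-3/16 d=1/32
S(3/2) = -363/256

Δ: Δ0=1, Δ1=1/2
row 1: diag=8, rhs=-3; c'=1/4, d'=-3/8
back: M1=-3/8
M: M0=0, M1=-3/8, M2=0
seg 0: a=-3, c=M0/2=0, d=(M1−M0)/(6·2)=-1/32, b=Δ0−h0·(2M0+M1)/6=9/8
seg 1: a=-1, c=M1/2=-3/16, d=(M2−M1)/(6·2)=1/32, b=Δ1−h1·(2M1+M2)/6=3/4
t_q=3/2 → seg 0, τ=3/2; S=-3+9/8·τ+0·τ²+-1/32·τ³=-363/256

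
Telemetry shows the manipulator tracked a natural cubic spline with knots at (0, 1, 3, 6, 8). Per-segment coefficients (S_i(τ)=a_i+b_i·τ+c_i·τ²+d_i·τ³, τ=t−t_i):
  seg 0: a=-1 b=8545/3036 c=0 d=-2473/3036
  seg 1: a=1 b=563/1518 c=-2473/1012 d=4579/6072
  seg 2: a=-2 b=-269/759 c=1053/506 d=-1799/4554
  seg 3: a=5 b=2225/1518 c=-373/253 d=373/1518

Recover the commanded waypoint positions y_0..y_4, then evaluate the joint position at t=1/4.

y_0=-1 y_1=1 y_2=-2 y_3=5 y_4=4
S(1/4) = -20019/64768

y_0 = S_0(0) = a_0 = -1
y_1 = S_1(0) = a_1 = 1
y_2 = S_2(0) = a_2 = -2
y_3 = S_3(0) = a_3 = 5
y_4 = S_3(2) = 4
t_q=1/4 is in segment 0 (τ=1/4); S_0(τ)=-20019/64768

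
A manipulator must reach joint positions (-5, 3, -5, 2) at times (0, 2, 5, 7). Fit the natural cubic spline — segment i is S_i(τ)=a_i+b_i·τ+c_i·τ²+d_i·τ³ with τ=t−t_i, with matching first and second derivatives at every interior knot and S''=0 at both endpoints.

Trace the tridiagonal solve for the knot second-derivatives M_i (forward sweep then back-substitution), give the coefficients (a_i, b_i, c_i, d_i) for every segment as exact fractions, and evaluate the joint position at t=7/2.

  seg 0: a=-5 b=229/39 c=0 d=-73/156
  seg 1: a=3 b=10/39 c=-73/26 d=11/18
  seg 2: a=-5 b=-7/78 c=35/13 d=-35/78
S(7/2) = -181/208

Δ: Δ0=4, Δ1=-8/3, Δ2=7/2
row 1: diag=10, rhs=-40; c'=3/10, d'=-4
row 2: denom=10−3·3/10=91/10; d'=(37−3·-4)/(91/10)=70/13
back: M2=70/13
back: M1=-4−3/10·70/13=-73/13
M: M0=0, M1=-73/13, M2=70/13, M3=0
seg 0: a=-5, c=M0/2=0, d=(M1−M0)/(6·2)=-73/156, b=Δ0−h0·(2M0+M1)/6=229/39
seg 1: a=3, c=M1/2=-73/26, d=(M2−M1)/(6·3)=11/18, b=Δ1−h1·(2M1+M2)/6=10/39
seg 2: a=-5, c=M2/2=35/13, d=(M3−M2)/(6·2)=-35/78, b=Δ2−h2·(2M2+M3)/6=-7/78
t_q=7/2 → seg 1, τ=3/2; S=3+10/39·τ+-73/26·τ²+11/18·τ³=-181/208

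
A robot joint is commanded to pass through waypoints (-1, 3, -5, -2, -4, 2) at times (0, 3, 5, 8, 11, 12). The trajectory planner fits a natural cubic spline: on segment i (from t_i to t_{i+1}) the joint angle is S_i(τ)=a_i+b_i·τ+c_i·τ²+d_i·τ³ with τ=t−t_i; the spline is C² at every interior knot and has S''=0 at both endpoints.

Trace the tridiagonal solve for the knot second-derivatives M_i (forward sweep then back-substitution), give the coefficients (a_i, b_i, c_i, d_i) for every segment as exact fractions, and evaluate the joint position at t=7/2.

  seg 0: a=-1 b=1453/424 c=0 d=-2663/11448
  seg 1: a=3 b=-605/212 c=-2663/1272 d=967/1272
  seg 2: a=-5 b=-1339/636 c=3139/1272 d=-5467/11448
  seg 3: a=-2 b=-245/1272 c=-97/53 d=709/1272
  seg 4: a=-4 b=2465/636 c=1351/424 d=-1351/1272
S(7/2) = 3883/3392

Δ: Δ0=4/3, Δ1=-4, Δ2=1, Δ3=-2/3, Δ4=6
row 1: diag=10, rhs=-32; c'=1/5, d'=-16/5
row 2: denom=10−2·1/5=48/5; d'=(30−2·-16/5)/(48/5)=91/24
row 3: denom=12−3·5/16=177/16; d'=(-10−3·91/24)/(177/16)=-114/59
row 4: denom=8−3·16/59=424/59; d'=(40−3·-114/59)/(424/59)=1351/212
back: M4=1351/212
back: M3=-114/59−16/59·1351/212=-194/53
back: M2=91/24−5/16·-194/53=3139/636
back: M1=-16/5−1/5·3139/636=-2663/636
M: M0=0, M1=-2663/636, M2=3139/636, M3=-194/53, M4=1351/212, M5=0
seg 0: a=-1, c=M0/2=0, d=(M1−M0)/(6·3)=-2663/11448, b=Δ0−h0·(2M0+M1)/6=1453/424
seg 1: a=3, c=M1/2=-2663/1272, d=(M2−M1)/(6·2)=967/1272, b=Δ1−h1·(2M1+M2)/6=-605/212
seg 2: a=-5, c=M2/2=3139/1272, d=(M3−M2)/(6·3)=-5467/11448, b=Δ2−h2·(2M2+M3)/6=-1339/636
seg 3: a=-2, c=M3/2=-97/53, d=(M4−M3)/(6·3)=709/1272, b=Δ3−h3·(2M3+M4)/6=-245/1272
seg 4: a=-4, c=M4/2=1351/424, d=(M5−M4)/(6·1)=-1351/1272, b=Δ4−h4·(2M4+M5)/6=2465/636
t_q=7/2 → seg 1, τ=1/2; S=3+-605/212·τ+-2663/1272·τ²+967/1272·τ³=3883/3392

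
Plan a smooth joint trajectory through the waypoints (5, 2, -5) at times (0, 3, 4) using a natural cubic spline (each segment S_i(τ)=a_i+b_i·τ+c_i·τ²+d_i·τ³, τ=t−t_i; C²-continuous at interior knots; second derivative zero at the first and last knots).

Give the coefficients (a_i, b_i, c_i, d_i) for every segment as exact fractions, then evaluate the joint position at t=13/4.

  seg 0: a=5 b=5/4 c=0 d=-1/4
  seg 1: a=2 b=-11/2 c=-9/4 d=3/4
S(13/4) = 127/256

Δ: Δ0=-1, Δ1=-7
row 1: diag=8, rhs=-36; c'=1/8, d'=-9/2
back: M1=-9/2
M: M0=0, M1=-9/2, M2=0
seg 0: a=5, c=M0/2=0, d=(M1−M0)/(6·3)=-1/4, b=Δ0−h0·(2M0+M1)/6=5/4
seg 1: a=2, c=M1/2=-9/4, d=(M2−M1)/(6·1)=3/4, b=Δ1−h1·(2M1+M2)/6=-11/2
t_q=13/4 → seg 1, τ=1/4; S=2+-11/2·τ+-9/4·τ²+3/4·τ³=127/256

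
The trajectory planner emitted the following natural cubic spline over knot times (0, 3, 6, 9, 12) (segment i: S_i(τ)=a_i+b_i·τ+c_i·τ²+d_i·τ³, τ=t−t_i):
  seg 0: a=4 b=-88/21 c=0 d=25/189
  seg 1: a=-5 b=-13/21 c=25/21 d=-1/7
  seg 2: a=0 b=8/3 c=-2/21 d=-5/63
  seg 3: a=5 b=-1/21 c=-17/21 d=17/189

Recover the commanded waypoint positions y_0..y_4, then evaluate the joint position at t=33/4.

y_0=4 y_1=-5 y_2=0 y_3=5 y_4=0
S(33/4) = 2067/448

y_0 = S_0(0) = a_0 = 4
y_1 = S_1(0) = a_1 = -5
y_2 = S_2(0) = a_2 = 0
y_3 = S_3(0) = a_3 = 5
y_4 = S_3(3) = 0
t_q=33/4 is in segment 2 (τ=9/4); S_2(τ)=2067/448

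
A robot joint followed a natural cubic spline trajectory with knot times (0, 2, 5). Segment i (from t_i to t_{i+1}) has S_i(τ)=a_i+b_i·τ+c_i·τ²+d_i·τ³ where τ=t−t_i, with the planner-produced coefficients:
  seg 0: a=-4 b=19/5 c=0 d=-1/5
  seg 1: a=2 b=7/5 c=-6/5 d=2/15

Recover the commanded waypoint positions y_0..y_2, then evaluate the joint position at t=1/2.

y_0 = S_0(0) = a_0 = -4
y_1 = S_1(0) = a_1 = 2
y_2 = S_1(3) = -1
t_q=1/2 is in segment 0 (τ=1/2); S_0(τ)=-17/8

y_0=-4 y_1=2 y_2=-1
S(1/2) = -17/8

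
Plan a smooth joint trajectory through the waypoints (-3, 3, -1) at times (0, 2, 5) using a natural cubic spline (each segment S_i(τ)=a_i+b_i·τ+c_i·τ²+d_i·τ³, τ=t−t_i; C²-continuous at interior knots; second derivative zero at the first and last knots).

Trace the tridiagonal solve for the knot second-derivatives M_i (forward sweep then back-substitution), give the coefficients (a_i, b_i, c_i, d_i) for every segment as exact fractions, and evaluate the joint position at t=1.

  seg 0: a=-3 b=58/15 c=0 d=-13/60
  seg 1: a=3 b=19/15 c=-13/10 d=13/90
S(1) = 13/20

Δ: Δ0=3, Δ1=-4/3
row 1: diag=10, rhs=-26; c'=3/10, d'=-13/5
back: M1=-13/5
M: M0=0, M1=-13/5, M2=0
seg 0: a=-3, c=M0/2=0, d=(M1−M0)/(6·2)=-13/60, b=Δ0−h0·(2M0+M1)/6=58/15
seg 1: a=3, c=M1/2=-13/10, d=(M2−M1)/(6·3)=13/90, b=Δ1−h1·(2M1+M2)/6=19/15
t_q=1 → seg 0, τ=1; S=-3+58/15·τ+0·τ²+-13/60·τ³=13/20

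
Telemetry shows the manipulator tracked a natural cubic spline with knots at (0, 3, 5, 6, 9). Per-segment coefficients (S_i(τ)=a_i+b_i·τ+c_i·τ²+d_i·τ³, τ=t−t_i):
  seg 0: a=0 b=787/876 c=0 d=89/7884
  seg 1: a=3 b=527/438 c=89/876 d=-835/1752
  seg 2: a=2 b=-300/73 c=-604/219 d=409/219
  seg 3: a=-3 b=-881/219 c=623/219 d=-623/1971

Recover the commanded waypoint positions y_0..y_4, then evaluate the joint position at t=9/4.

y_0=0 y_1=3 y_2=2 y_3=-3 y_4=2
S(9/4) = 40179/18688

y_0 = S_0(0) = a_0 = 0
y_1 = S_1(0) = a_1 = 3
y_2 = S_2(0) = a_2 = 2
y_3 = S_3(0) = a_3 = -3
y_4 = S_3(3) = 2
t_q=9/4 is in segment 0 (τ=9/4); S_0(τ)=40179/18688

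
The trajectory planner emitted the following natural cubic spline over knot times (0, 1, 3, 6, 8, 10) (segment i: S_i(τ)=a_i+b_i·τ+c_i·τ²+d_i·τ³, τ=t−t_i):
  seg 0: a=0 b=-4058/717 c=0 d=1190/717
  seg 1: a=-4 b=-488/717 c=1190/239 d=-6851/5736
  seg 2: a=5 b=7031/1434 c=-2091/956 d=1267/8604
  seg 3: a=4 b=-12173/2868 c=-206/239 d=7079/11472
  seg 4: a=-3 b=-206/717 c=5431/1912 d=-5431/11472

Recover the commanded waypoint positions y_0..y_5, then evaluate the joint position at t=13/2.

y_0 = S_0(0) = a_0 = 0
y_1 = S_1(0) = a_1 = -4
y_2 = S_2(0) = a_2 = 5
y_3 = S_3(0) = a_3 = 4
y_4 = S_4(0) = a_4 = -3
y_5 = S_4(2) = 4
t_q=13/2 is in segment 3 (τ=1/2); S_3(τ)=53213/30592

y_0=0 y_1=-4 y_2=5 y_3=4 y_4=-3 y_5=4
S(13/2) = 53213/30592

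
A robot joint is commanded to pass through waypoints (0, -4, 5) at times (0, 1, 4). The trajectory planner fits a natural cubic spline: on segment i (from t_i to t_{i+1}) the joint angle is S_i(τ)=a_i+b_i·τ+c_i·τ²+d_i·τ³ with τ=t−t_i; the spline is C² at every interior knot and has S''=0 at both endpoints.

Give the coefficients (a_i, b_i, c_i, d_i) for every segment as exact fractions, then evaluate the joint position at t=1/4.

  seg 0: a=0 b=-39/8 c=0 d=7/8
  seg 1: a=-4 b=-9/4 c=21/8 d=-7/24
S(1/4) = -617/512

Δ: Δ0=-4, Δ1=3
row 1: diag=8, rhs=42; c'=3/8, d'=21/4
back: M1=21/4
M: M0=0, M1=21/4, M2=0
seg 0: a=0, c=M0/2=0, d=(M1−M0)/(6·1)=7/8, b=Δ0−h0·(2M0+M1)/6=-39/8
seg 1: a=-4, c=M1/2=21/8, d=(M2−M1)/(6·3)=-7/24, b=Δ1−h1·(2M1+M2)/6=-9/4
t_q=1/4 → seg 0, τ=1/4; S=0+-39/8·τ+0·τ²+7/8·τ³=-617/512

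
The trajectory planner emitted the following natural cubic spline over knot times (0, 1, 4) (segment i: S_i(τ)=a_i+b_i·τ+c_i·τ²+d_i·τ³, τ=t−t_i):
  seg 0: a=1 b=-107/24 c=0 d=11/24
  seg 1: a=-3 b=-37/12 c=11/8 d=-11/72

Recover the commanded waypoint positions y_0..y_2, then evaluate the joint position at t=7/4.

y_0=1 y_1=-3 y_2=-4
S(7/4) = -2357/512

y_0 = S_0(0) = a_0 = 1
y_1 = S_1(0) = a_1 = -3
y_2 = S_1(3) = -4
t_q=7/4 is in segment 1 (τ=3/4); S_1(τ)=-2357/512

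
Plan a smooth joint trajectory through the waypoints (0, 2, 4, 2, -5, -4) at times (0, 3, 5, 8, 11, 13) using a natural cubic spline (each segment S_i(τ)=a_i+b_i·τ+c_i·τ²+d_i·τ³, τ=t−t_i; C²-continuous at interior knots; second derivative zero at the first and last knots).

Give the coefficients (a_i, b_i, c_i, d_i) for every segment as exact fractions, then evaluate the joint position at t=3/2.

  seg 0: a=0 b=1609/3252 c=0 d=559/29268
  seg 1: a=2 b=1643/1626 c=559/3252 d=-24/271
  seg 2: a=4 b=1033/1626 c=-1169/3252 d=-727/29268
  seg 3: a=2 b=-7129/3252 c=-158/271 d=581/3252
  seg 4: a=-5 b=-1409/1626 c=1111/1084 d=-1111/6504
S(3/2) = 6995/8672

Δ: Δ0=2/3, Δ1=1, Δ2=-2/3, Δ3=-7/3, Δ4=1/2
row 1: diag=10, rhs=2; c'=1/5, d'=1/5
row 2: denom=10−2·1/5=48/5; d'=(-10−2·1/5)/(48/5)=-13/12
row 3: denom=12−3·5/16=177/16; d'=(-10−3·-13/12)/(177/16)=-36/59
row 4: denom=10−3·16/59=542/59; d'=(17−3·-36/59)/(542/59)=1111/542
back: M4=1111/542
back: M3=-36/59−16/59·1111/542=-316/271
back: M2=-13/12−5/16·-316/271=-1169/1626
back: M1=1/5−1/5·-1169/1626=559/1626
M: M0=0, M1=559/1626, M2=-1169/1626, M3=-316/271, M4=1111/542, M5=0
seg 0: a=0, c=M0/2=0, d=(M1−M0)/(6·3)=559/29268, b=Δ0−h0·(2M0+M1)/6=1609/3252
seg 1: a=2, c=M1/2=559/3252, d=(M2−M1)/(6·2)=-24/271, b=Δ1−h1·(2M1+M2)/6=1643/1626
seg 2: a=4, c=M2/2=-1169/3252, d=(M3−M2)/(6·3)=-727/29268, b=Δ2−h2·(2M2+M3)/6=1033/1626
seg 3: a=2, c=M3/2=-158/271, d=(M4−M3)/(6·3)=581/3252, b=Δ3−h3·(2M3+M4)/6=-7129/3252
seg 4: a=-5, c=M4/2=1111/1084, d=(M5−M4)/(6·2)=-1111/6504, b=Δ4−h4·(2M4+M5)/6=-1409/1626
t_q=3/2 → seg 0, τ=3/2; S=0+1609/3252·τ+0·τ²+559/29268·τ³=6995/8672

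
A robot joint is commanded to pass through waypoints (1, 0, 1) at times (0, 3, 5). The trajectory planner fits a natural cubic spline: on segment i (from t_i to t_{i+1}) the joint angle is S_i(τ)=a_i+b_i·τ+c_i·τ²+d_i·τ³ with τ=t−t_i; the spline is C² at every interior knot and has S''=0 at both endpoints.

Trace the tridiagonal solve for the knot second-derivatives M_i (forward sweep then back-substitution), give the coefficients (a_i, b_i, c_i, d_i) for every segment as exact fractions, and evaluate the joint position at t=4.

Δ: Δ0=-1/3, Δ1=1/2
row 1: diag=10, rhs=5; c'=1/5, d'=1/2
back: M1=1/2
M: M0=0, M1=1/2, M2=0
seg 0: a=1, c=M0/2=0, d=(M1−M0)/(6·3)=1/36, b=Δ0−h0·(2M0+M1)/6=-7/12
seg 1: a=0, c=M1/2=1/4, d=(M2−M1)/(6·2)=-1/24, b=Δ1−h1·(2M1+M2)/6=1/6
t_q=4 → seg 1, τ=1; S=0+1/6·τ+1/4·τ²+-1/24·τ³=3/8

  seg 0: a=1 b=-7/12 c=0 d=1/36
  seg 1: a=0 b=1/6 c=1/4 d=-1/24
S(4) = 3/8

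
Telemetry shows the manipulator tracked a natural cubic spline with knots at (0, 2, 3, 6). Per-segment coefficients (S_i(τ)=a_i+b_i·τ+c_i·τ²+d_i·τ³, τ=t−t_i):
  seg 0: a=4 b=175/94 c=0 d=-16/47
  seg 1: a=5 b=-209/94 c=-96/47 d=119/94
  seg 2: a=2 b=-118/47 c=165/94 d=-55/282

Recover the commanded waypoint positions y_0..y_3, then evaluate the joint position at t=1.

y_0=4 y_1=5 y_2=2 y_3=5
S(1) = 519/94

y_0 = S_0(0) = a_0 = 4
y_1 = S_1(0) = a_1 = 5
y_2 = S_2(0) = a_2 = 2
y_3 = S_2(3) = 5
t_q=1 is in segment 0 (τ=1); S_0(τ)=519/94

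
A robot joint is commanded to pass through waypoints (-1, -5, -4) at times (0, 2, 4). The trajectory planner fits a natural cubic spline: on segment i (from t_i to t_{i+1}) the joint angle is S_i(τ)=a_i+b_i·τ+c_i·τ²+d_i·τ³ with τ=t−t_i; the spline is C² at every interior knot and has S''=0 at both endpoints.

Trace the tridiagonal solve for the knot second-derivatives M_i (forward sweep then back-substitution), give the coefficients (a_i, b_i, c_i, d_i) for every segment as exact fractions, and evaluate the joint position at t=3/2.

  seg 0: a=-1 b=-21/8 c=0 d=5/32
  seg 1: a=-5 b=-3/4 c=15/16 d=-5/32
S(3/2) = -1129/256

Δ: Δ0=-2, Δ1=1/2
row 1: diag=8, rhs=15; c'=1/4, d'=15/8
back: M1=15/8
M: M0=0, M1=15/8, M2=0
seg 0: a=-1, c=M0/2=0, d=(M1−M0)/(6·2)=5/32, b=Δ0−h0·(2M0+M1)/6=-21/8
seg 1: a=-5, c=M1/2=15/16, d=(M2−M1)/(6·2)=-5/32, b=Δ1−h1·(2M1+M2)/6=-3/4
t_q=3/2 → seg 0, τ=3/2; S=-1+-21/8·τ+0·τ²+5/32·τ³=-1129/256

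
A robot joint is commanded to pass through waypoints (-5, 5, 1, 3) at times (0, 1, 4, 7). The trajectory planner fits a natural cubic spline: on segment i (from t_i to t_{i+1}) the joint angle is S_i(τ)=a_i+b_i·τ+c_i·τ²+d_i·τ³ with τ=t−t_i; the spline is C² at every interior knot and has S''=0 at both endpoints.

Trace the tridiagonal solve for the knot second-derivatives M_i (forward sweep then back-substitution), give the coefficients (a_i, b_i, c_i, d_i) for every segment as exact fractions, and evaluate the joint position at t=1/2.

  seg 0: a=-5 b=1012/87 c=0 d=-142/87
  seg 1: a=5 b=586/87 c=-142/29 d=64/87
  seg 2: a=1 b=-242/87 c=50/29 d=-50/261
S(1/2) = 71/116

Δ: Δ0=10, Δ1=-4/3, Δ2=2/3
row 1: diag=8, rhs=-68; c'=3/8, d'=-17/2
row 2: denom=12−3·3/8=87/8; d'=(12−3·-17/2)/(87/8)=100/29
back: M2=100/29
back: M1=-17/2−3/8·100/29=-284/29
M: M0=0, M1=-284/29, M2=100/29, M3=0
seg 0: a=-5, c=M0/2=0, d=(M1−M0)/(6·1)=-142/87, b=Δ0−h0·(2M0+M1)/6=1012/87
seg 1: a=5, c=M1/2=-142/29, d=(M2−M1)/(6·3)=64/87, b=Δ1−h1·(2M1+M2)/6=586/87
seg 2: a=1, c=M2/2=50/29, d=(M3−M2)/(6·3)=-50/261, b=Δ2−h2·(2M2+M3)/6=-242/87
t_q=1/2 → seg 0, τ=1/2; S=-5+1012/87·τ+0·τ²+-142/87·τ³=71/116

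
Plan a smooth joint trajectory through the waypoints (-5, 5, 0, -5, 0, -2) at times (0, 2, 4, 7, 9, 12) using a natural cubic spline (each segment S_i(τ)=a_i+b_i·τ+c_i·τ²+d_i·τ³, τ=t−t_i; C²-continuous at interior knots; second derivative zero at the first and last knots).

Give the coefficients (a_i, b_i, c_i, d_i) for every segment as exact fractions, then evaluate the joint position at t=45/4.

Δ: Δ0=5, Δ1=-5/2, Δ2=-5/3, Δ3=5/2, Δ4=-2/3
row 1: diag=8, rhs=-45; c'=1/4, d'=-45/8
row 2: denom=10−2·1/4=19/2; d'=(5−2·-45/8)/(19/2)=65/38
row 3: denom=10−3·6/19=172/19; d'=(25−3·65/38)/(172/19)=755/344
row 4: denom=10−2·19/86=411/43; d'=(-19−2·755/344)/(411/43)=-1341/548
back: M4=-1341/548
back: M3=755/344−19/86·-1341/548=1499/548
back: M2=65/38−6/19·1499/548=116/137
back: M1=-45/8−1/4·116/137=-6397/1096
M: M0=0, M1=-6397/1096, M2=116/137, M3=1499/548, M4=-1341/548, M5=0
seg 0: a=-5, c=M0/2=0, d=(M1−M0)/(6·2)=-6397/13152, b=Δ0−h0·(2M0+M1)/6=22837/3288
seg 1: a=5, c=M1/2=-6397/2192, d=(M2−M1)/(6·2)=7325/13152, b=Δ1−h1·(2M1+M2)/6=1823/1644
seg 2: a=0, c=M2/2=58/137, d=(M3−M2)/(6·3)=115/1096, b=Δ2−h2·(2M2+M3)/6=-12761/3288
seg 3: a=-5, c=M3/2=1499/1096, d=(M4−M3)/(6·2)=-355/822, b=Δ3−h3·(2M3+M4)/6=2453/1644
seg 4: a=0, c=M4/2=-1341/1096, d=(M5−M4)/(6·3)=149/1096, b=Δ4−h4·(2M4+M5)/6=2927/1644
t_q=45/4 → seg 4, τ=9/4; S=0+2927/1644·τ+-1341/1096·τ²+149/1096·τ³=-44871/70144

  seg 0: a=-5 b=22837/3288 c=0 d=-6397/13152
  seg 1: a=5 b=1823/1644 c=-6397/2192 d=7325/13152
  seg 2: a=0 b=-12761/3288 c=58/137 d=115/1096
  seg 3: a=-5 b=2453/1644 c=1499/1096 d=-355/822
  seg 4: a=0 b=2927/1644 c=-1341/1096 d=149/1096
S(45/4) = -44871/70144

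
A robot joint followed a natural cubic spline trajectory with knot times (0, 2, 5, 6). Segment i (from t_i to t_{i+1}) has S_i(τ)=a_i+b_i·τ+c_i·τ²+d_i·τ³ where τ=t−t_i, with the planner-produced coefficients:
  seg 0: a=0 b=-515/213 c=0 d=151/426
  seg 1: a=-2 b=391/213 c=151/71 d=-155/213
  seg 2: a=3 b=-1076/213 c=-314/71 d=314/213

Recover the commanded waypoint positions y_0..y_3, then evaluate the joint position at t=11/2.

y_0 = S_0(0) = a_0 = 0
y_1 = S_1(0) = a_1 = -2
y_2 = S_2(0) = a_2 = 3
y_3 = S_2(1) = -5
t_q=11/2 is in segment 2 (τ=1/2); S_2(τ)=-127/284

y_0=0 y_1=-2 y_2=3 y_3=-5
S(11/2) = -127/284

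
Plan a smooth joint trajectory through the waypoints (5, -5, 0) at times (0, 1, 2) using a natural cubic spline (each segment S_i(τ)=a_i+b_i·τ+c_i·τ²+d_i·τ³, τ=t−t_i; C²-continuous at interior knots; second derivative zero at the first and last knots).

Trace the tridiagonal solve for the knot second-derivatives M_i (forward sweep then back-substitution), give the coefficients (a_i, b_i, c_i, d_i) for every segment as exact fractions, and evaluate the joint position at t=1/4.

Δ: Δ0=-10, Δ1=5
row 1: diag=4, rhs=90; c'=1/4, d'=45/2
back: M1=45/2
M: M0=0, M1=45/2, M2=0
seg 0: a=5, c=M0/2=0, d=(M1−M0)/(6·1)=15/4, b=Δ0−h0·(2M0+M1)/6=-55/4
seg 1: a=-5, c=M1/2=45/4, d=(M2−M1)/(6·1)=-15/4, b=Δ1−h1·(2M1+M2)/6=-5/2
t_q=1/4 → seg 0, τ=1/4; S=5+-55/4·τ+0·τ²+15/4·τ³=415/256

  seg 0: a=5 b=-55/4 c=0 d=15/4
  seg 1: a=-5 b=-5/2 c=45/4 d=-15/4
S(1/4) = 415/256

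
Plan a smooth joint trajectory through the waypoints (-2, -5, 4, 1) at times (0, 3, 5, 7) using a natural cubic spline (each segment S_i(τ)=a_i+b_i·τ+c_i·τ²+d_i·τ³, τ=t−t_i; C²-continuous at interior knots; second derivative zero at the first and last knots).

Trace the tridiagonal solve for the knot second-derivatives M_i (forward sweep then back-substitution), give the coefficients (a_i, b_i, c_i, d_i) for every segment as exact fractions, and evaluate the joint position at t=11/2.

  seg 0: a=-2 b=-61/19 c=0 d=14/57
  seg 1: a=-5 b=65/19 c=42/19 d=-127/152
  seg 2: a=4 b=85/38 c=-213/76 d=71/152
S(11/2) = 5443/1216

Δ: Δ0=-1, Δ1=9/2, Δ2=-3/2
row 1: diag=10, rhs=33; c'=1/5, d'=33/10
row 2: denom=8−2·1/5=38/5; d'=(-36−2·33/10)/(38/5)=-213/38
back: M2=-213/38
back: M1=33/10−1/5·-213/38=84/19
M: M0=0, M1=84/19, M2=-213/38, M3=0
seg 0: a=-2, c=M0/2=0, d=(M1−M0)/(6·3)=14/57, b=Δ0−h0·(2M0+M1)/6=-61/19
seg 1: a=-5, c=M1/2=42/19, d=(M2−M1)/(6·2)=-127/152, b=Δ1−h1·(2M1+M2)/6=65/19
seg 2: a=4, c=M2/2=-213/76, d=(M3−M2)/(6·2)=71/152, b=Δ2−h2·(2M2+M3)/6=85/38
t_q=11/2 → seg 2, τ=1/2; S=4+85/38·τ+-213/76·τ²+71/152·τ³=5443/1216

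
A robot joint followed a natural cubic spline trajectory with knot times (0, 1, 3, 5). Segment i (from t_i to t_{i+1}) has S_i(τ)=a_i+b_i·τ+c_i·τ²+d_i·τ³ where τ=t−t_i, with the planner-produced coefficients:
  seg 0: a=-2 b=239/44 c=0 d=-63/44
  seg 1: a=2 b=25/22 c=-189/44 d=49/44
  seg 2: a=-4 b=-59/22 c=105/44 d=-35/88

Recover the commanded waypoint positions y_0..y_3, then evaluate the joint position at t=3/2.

y_0=-2 y_1=2 y_2=-4 y_3=-3
S(3/2) = 575/352

y_0 = S_0(0) = a_0 = -2
y_1 = S_1(0) = a_1 = 2
y_2 = S_2(0) = a_2 = -4
y_3 = S_2(2) = -3
t_q=3/2 is in segment 1 (τ=1/2); S_1(τ)=575/352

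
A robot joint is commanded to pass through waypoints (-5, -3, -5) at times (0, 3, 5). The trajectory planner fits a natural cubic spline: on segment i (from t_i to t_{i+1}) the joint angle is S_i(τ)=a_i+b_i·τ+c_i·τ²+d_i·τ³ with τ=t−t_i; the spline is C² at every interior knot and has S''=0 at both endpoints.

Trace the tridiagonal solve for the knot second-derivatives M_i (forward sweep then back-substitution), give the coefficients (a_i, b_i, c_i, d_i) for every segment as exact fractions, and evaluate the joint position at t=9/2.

  seg 0: a=-5 b=7/6 c=0 d=-1/18
  seg 1: a=-3 b=-1/3 c=-1/2 d=1/12
S(9/2) = -139/32

Δ: Δ0=2/3, Δ1=-1
row 1: diag=10, rhs=-10; c'=1/5, d'=-1
back: M1=-1
M: M0=0, M1=-1, M2=0
seg 0: a=-5, c=M0/2=0, d=(M1−M0)/(6·3)=-1/18, b=Δ0−h0·(2M0+M1)/6=7/6
seg 1: a=-3, c=M1/2=-1/2, d=(M2−M1)/(6·2)=1/12, b=Δ1−h1·(2M1+M2)/6=-1/3
t_q=9/2 → seg 1, τ=3/2; S=-3+-1/3·τ+-1/2·τ²+1/12·τ³=-139/32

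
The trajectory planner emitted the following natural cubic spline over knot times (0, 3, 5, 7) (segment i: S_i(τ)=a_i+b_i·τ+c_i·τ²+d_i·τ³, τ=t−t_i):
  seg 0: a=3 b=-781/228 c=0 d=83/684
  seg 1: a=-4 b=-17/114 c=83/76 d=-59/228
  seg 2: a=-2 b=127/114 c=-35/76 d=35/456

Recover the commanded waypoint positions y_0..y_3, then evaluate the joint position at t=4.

y_0=3 y_1=-4 y_2=-2 y_3=-1
S(4) = -63/19

y_0 = S_0(0) = a_0 = 3
y_1 = S_1(0) = a_1 = -4
y_2 = S_2(0) = a_2 = -2
y_3 = S_2(2) = -1
t_q=4 is in segment 1 (τ=1); S_1(τ)=-63/19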